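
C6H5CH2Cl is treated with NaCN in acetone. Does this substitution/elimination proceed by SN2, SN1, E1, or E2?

Conditions: a primary substrate with a strong nucleophile in the polar aprotic solvent acetone.
These conditions are the textbook signature of the SN2 pathway.
An unhindered substrate with a strong nucleophile in a polar aprotic solvent favours one-step backside displacement.

SN2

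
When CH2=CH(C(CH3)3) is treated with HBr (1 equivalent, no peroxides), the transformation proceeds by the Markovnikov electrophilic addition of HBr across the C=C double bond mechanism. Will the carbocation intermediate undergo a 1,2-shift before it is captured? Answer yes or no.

The first-formed carbocation is secondary.
The adjacent tert-butyl carbon has no hydrogen but bears methyl groups; migration of one methyl with its bonding pair (a 1,2-methyl shift) places the charge on a tertiary centre.
Tertiary is more stable than secondary, so the shift occurs.

yes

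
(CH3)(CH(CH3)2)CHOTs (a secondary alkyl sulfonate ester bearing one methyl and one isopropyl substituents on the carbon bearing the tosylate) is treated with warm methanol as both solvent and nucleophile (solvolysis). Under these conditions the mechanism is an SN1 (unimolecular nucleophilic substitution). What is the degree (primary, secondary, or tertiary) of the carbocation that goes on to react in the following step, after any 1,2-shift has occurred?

tertiary

Step 1: The C–O bond breaks with both electrons going to the tosylate; TsO⁻ leaves and a secondary carbocation remains.
Step 2: A hydride (H with its bonding pair) migrates from the adjacent isopropyl carbon to the cationic centre — a 1,2-hydride shift — upgrading the secondary cation to a tertiary one.
The cation rearranges from secondary to tertiary via a 1,2-hydride shift from the adjacent isopropyl carbon; the tertiary cation is what reacts next.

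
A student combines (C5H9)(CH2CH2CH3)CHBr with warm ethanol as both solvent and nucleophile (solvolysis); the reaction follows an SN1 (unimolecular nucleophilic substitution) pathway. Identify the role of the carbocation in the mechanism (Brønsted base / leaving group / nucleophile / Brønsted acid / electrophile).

electrophile

Step 3: CH3CH2OH donates an oxygen lone pair into the empty p orbital of the cation, giving a protonated ether (an oxonium ion).
The carbocation accepts an electron pair into an empty or π* orbital — it is the electrophile.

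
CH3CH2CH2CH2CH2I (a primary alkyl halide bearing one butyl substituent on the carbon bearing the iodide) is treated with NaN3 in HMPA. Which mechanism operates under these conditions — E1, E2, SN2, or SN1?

SN2

Conditions: a primary substrate with a strong nucleophile in the polar aprotic solvent HMPA.
These conditions are the textbook signature of the SN2 pathway.
An unhindered substrate with a strong nucleophile in a polar aprotic solvent favours one-step backside displacement.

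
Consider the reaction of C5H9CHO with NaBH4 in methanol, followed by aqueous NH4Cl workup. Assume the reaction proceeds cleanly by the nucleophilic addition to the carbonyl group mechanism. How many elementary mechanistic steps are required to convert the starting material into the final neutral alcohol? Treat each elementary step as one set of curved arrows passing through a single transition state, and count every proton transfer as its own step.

2

Step 1: A lone pair / filled orbital on H⁻ (delivered from BH4⁻) attacks the electrophilic carbonyl carbon; the π(C=O) electrons shift onto oxygen, producing a tetrahedral alkoxide intermediate.
Step 2: Protonation of the alkoxide by aqueous NH4Cl workup furnishes an alcohol.
Total: 2 elementary steps.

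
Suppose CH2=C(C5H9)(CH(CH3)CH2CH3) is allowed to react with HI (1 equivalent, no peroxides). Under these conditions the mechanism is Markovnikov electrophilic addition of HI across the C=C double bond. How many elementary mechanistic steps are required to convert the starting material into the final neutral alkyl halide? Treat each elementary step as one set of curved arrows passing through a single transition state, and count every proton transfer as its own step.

2

Step 1: Protonation of the alkene by HI: the π bond acts as the nucleophile and picks up H⁺, giving the more stable (Markovnikov) tertiary carbocation. The H–I bond breaks heterolytically, releasing I⁻.
(No 1,2-shift: no single shift to an adjacent carbon would give a more stable cation.)
Step 2: The I⁻ anion donates a lone pair to the carbocation, forming the new C–I σ-bond and giving the neutral alkyl halide.
Total: 2 elementary steps.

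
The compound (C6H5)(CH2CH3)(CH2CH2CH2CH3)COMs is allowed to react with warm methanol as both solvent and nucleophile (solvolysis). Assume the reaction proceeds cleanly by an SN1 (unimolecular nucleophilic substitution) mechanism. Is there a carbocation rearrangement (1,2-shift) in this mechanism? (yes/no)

no

The first-formed carbocation is tertiary.
No single 1,2-shift to an adjacent carbon would produce a more-substituted cation than the one already present, so no rearrangement occurs.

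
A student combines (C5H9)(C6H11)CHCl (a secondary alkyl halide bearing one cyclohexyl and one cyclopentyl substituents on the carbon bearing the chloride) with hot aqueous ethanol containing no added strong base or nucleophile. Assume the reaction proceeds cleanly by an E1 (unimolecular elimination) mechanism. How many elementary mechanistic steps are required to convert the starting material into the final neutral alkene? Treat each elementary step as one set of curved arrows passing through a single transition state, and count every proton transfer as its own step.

3

Step 1: The C–Cl bond breaks with both electrons going to the chloride; Cl⁻ leaves and a secondary carbocation remains.
Step 2: A hydride (H with its bonding pair) migrates from the adjacent cyclohexyl carbon to the cationic centre — a 1,2-hydride shift — upgrading the secondary cation to a tertiary one.
Step 3: A weak base (a water (or ethanol) molecule from the solvent) removes a proton from a carbon adjacent to the cationic centre; the electrons of that C–H bond become the new π(C=C) bond, giving the alkene.
Total: 3 elementary steps.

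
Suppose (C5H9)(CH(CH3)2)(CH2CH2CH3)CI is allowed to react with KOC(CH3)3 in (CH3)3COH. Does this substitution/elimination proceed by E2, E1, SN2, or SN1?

Conditions: a strong/bulky base with a tertiary substrate bearing a β-hydrogen.
These conditions are the textbook signature of the E2 pathway.
A strong (often hindered) base removes a β-H in concert with loss of the leaving group — bimolecular elimination.

E2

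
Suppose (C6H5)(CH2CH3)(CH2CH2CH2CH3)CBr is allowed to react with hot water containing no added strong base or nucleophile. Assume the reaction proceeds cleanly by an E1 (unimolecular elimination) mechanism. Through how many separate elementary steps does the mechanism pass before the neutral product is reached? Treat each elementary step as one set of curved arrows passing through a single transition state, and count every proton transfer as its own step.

2

Step 1: Rate-determining heterolysis of the C–Br bond gives Br⁻ and a tertiary carbocation.
(No 1,2-shift: no single shift to an adjacent carbon would give a more stable cation.)
Step 2: Loss of a β-proton to a water molecule of the solvent: the C–H bonding pair collapses toward the cationic carbon to form the C=C π bond, yielding the alkene.
Total: 2 elementary steps.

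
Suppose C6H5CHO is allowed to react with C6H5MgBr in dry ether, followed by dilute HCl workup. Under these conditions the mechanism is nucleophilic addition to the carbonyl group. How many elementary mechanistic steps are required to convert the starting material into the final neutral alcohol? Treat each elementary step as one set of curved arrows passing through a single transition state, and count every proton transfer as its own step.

Step 1: A lone pair / filled orbital on the carbanion-like carbon of C6H5MgBr attacks the electrophilic carbonyl carbon; the π(C=O) electrons shift onto oxygen, producing a tetrahedral alkoxide intermediate.
Step 2: On dilute HCl workup the alkoxide oxygen is protonated, giving an alcohol.
Total: 2 elementary steps.

2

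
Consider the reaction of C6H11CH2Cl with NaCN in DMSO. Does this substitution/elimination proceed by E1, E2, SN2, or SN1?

Conditions: a primary substrate with a strong nucleophile in the polar aprotic solvent DMSO.
These conditions are the textbook signature of the SN2 pathway.
An unhindered substrate with a strong nucleophile in a polar aprotic solvent favours one-step backside displacement.

SN2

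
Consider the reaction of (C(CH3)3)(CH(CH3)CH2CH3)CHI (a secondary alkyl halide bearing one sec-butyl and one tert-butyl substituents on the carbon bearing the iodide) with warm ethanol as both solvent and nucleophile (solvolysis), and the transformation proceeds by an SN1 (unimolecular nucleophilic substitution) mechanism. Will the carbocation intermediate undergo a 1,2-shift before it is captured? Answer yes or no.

The first-formed carbocation is secondary.
The adjacent sec-butyl carbon already bears 2 other carbon substituents and has a hydrogen to migrate; after a 1,2-hydride shift from that carbon the positive charge sits on a tertiary centre.
Tertiary is more stable than secondary, so the shift occurs.

yes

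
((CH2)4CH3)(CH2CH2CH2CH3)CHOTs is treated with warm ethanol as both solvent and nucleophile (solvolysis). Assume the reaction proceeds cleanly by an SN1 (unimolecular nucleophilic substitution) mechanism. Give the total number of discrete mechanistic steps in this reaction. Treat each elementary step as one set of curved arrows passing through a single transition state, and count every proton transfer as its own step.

Step 1: Ionisation: the C–O σ-bond cleaves heterolytically; both bonding electrons depart with TsO⁻, leaving a secondary carbocation at the α-carbon.
(No 1,2-shift: no single shift to an adjacent carbon would give a more stable cation.)
Step 2: CH3CH2OH donates an oxygen lone pair into the empty p orbital of the cation, giving a protonated ether (an oxonium ion).
Step 3: Proton transfer from the O–H of the oxonium ion to a solvent molecule delivers the neutral ether.
Total: 3 elementary steps.

3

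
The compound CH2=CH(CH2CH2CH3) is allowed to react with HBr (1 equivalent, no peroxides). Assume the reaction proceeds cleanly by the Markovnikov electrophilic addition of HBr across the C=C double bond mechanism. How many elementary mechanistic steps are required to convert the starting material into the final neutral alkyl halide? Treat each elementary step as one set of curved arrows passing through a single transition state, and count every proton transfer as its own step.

Step 1: Protonation of the alkene by HBr: the π bond acts as the nucleophile and picks up H⁺, giving the more stable (Markovnikov) secondary carbocation. The H–Br bond breaks heterolytically, releasing Br⁻.
(No 1,2-shift: no single shift to an adjacent carbon would give a more stable cation.)
Step 2: The Br⁻ anion donates a lone pair to the carbocation, forming the new C–Br σ-bond and giving the neutral alkyl halide.
Total: 2 elementary steps.

2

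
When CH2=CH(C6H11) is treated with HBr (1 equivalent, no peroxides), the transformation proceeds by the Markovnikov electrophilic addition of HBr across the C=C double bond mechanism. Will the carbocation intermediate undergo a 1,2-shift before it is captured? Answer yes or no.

The first-formed carbocation is secondary.
The adjacent cyclohexyl carbon already bears 2 other carbon substituents and has a hydrogen to migrate; after a 1,2-hydride shift from that carbon the positive charge sits on a tertiary centre.
Tertiary is more stable than secondary, so the shift occurs.

yes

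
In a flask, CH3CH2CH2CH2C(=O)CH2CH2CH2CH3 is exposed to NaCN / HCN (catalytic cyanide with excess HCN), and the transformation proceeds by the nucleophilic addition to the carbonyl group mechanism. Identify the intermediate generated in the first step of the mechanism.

tetrahedral alkoxide intermediate

Step 1: A lone pair / filled orbital on CN⁻ attacks the electrophilic carbonyl carbon; the π(C=O) electrons shift onto oxygen, producing a tetrahedral alkoxide intermediate.
After step 1 the species present is a tetrahedral alkoxide intermediate.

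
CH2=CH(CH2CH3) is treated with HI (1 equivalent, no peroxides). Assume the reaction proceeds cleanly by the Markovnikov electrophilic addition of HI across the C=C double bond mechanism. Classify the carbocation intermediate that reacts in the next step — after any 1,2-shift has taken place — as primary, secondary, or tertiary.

secondary

Step 1: Protonation of the alkene by HI: the π bond acts as the nucleophile and picks up H⁺, giving the more stable (Markovnikov) secondary carbocation. The H–I bond breaks heterolytically, releasing I⁻.
No single 1,2-shift to an adjacent carbon would give a more-substituted cation, so no rearrangement occurs.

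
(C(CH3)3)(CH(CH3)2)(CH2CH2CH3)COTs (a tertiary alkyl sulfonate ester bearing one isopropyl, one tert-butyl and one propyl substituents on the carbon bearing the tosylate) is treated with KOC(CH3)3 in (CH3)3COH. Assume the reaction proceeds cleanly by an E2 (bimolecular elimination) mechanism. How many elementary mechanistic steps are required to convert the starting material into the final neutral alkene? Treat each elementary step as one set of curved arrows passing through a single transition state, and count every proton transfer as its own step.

1

Step 1: In one step, (CH3)3CO⁻ pulls off a β-proton, the C–O bond cleaves, and a C=C double bond forms between the α- and β-carbons (E2, anti elimination).
Total: 1 elementary step.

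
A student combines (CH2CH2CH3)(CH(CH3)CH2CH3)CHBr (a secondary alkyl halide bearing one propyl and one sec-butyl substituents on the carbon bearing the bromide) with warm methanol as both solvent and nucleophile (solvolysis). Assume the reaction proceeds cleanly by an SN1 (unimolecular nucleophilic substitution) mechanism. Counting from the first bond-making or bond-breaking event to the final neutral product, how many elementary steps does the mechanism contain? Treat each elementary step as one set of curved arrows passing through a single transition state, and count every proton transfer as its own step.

4

Step 1: Unassisted departure of Br⁻ (taking the C–Br bonding pair) generates a secondary carbocation.
Step 2: A 1,2-hydride shift from the adjacent sec-butyl carbon moves the positive charge from the secondary centre to an adjacent carbon, generating a more stable tertiary carbocation.
Step 3: A lone pair on the oxygen of CH3OH attacks the carbocation, forming a new C–O σ-bond and an oxonium ion.
Step 4: A second solvent molecule removes the proton on oxygen, giving the neutral ether product.
Total: 4 elementary steps.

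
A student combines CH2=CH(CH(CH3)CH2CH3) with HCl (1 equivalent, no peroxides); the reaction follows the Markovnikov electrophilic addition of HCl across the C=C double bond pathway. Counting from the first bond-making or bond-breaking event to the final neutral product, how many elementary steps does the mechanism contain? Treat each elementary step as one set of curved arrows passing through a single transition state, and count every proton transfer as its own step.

Step 1: Electrophilic addition begins with the π(C=C) electrons forming a bond to the proton of HCl. Following Markovnikov's rule, the resulting cation is secondary. The H–Cl bond breaks heterolytically, releasing Cl⁻.
Step 2: Carbocation rearrangement: a 1,2-hydride shift from the adjacent sec-butyl carbon converts the initially-formed secondary cation into the more stable tertiary cation.
Step 3: Nucleophilic attack by Cl⁻ on the carbocation completes the addition, giving R–Cl.
Total: 3 elementary steps.

3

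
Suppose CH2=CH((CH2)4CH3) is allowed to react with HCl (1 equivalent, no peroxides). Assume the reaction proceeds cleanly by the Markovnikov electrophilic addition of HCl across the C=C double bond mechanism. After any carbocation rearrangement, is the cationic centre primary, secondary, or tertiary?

secondary

Step 1: Protonation of the alkene by HCl: the π bond acts as the nucleophile and picks up H⁺, giving the more stable (Markovnikov) secondary carbocation. The H–Cl bond breaks heterolytically, releasing Cl⁻.
No single 1,2-shift to an adjacent carbon would give a more-substituted cation, so no rearrangement occurs.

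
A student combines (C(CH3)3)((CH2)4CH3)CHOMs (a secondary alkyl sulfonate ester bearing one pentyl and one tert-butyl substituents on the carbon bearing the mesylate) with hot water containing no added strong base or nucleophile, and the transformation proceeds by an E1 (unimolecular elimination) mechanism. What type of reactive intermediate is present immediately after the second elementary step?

Step 1: Unassisted departure of MsO⁻ (taking the C–O bonding pair) generates a secondary carbocation.
Step 2: A methyl group with its bonding pair migrates from the adjacent tert-butyl carbon to the cationic centre — a 1,2-methyl shift — upgrading the secondary cation to a tertiary one.
After step 2 the species present is a tertiary carbocation.

tertiary carbocation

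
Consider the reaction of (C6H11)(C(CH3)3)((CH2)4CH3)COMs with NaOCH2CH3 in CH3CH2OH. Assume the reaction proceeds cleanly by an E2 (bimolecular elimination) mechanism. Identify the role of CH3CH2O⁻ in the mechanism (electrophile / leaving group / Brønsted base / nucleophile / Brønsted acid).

Step 1: Concerted anti-periplanar elimination: CH3CH2O⁻ abstracts a β-H while MsO⁻ leaves, and the C–H electrons become the new C=C π bond — all in a single transition state.
CH3CH2O⁻ accepts a proton in a proton-transfer step — a Brønsted base.

Brønsted base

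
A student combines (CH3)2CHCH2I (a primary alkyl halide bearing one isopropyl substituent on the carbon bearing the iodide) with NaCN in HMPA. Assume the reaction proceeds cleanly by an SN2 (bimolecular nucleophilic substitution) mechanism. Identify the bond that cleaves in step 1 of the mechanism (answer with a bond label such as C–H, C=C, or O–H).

Step 1: The cyanide nucleophile donates a lone pair from C to the α-carbon in a backside attack; simultaneously the C–I σ-bond breaks and both of its electrons leave with I⁻. One concerted step with inversion of configuration.
The bond broken in this step is the C–I bond.

C–I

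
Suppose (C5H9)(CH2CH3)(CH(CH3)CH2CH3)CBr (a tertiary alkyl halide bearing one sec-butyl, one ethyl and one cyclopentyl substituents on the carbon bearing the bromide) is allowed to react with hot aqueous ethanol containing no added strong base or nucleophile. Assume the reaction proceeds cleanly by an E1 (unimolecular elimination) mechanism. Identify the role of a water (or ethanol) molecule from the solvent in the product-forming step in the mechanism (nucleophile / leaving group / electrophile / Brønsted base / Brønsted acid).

Step 2: A water (or ethanol) molecule (solvent) deprotonates a β-carbon; as the C–H bond breaks, those electrons form the new alkene π bond.
A water (or ethanol) molecule from the solvent in the product-forming step accepts a proton in a proton-transfer step — a Brønsted base.

Brønsted base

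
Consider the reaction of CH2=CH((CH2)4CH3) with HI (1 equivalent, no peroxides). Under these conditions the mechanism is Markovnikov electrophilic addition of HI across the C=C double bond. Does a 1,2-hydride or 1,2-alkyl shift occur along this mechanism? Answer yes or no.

no

The first-formed carbocation is secondary.
No single 1,2-shift to an adjacent carbon would produce a more-substituted cation than the one already present, so no rearrangement occurs.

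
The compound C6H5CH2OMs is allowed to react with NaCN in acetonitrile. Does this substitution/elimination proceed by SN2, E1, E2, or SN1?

SN2

Conditions: a primary substrate with a strong nucleophile in the polar aprotic solvent acetonitrile.
These conditions are the textbook signature of the SN2 pathway.
An unhindered substrate with a strong nucleophile in a polar aprotic solvent favours one-step backside displacement.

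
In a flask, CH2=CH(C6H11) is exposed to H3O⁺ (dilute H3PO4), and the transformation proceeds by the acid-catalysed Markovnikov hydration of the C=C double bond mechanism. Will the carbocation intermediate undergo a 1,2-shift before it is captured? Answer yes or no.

yes

The first-formed carbocation is secondary.
The adjacent cyclohexyl carbon already bears 2 other carbon substituents and has a hydrogen to migrate; after a 1,2-hydride shift from that carbon the positive charge sits on a tertiary centre.
Tertiary is more stable than secondary, so the shift occurs.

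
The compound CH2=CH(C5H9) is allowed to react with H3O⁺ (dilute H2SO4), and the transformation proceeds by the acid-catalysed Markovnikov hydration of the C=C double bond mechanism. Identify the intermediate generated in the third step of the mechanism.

Step 1: The π electrons of the C=C bond attack a proton of H3O⁺; Markovnikov addition places the new C–H on the less-substituted alkene carbon, so the positive charge ends up on the more-substituted carbon — a secondary carbocation. H2O is released.
Step 2: A hydride (H with its bonding pair) migrates from the adjacent cyclopentyl carbon to the cationic centre — a 1,2-hydride shift — upgrading the secondary cation to a tertiary one.
Step 3: Nucleophilic capture of the cation by H2O produces the protonated alcohol (an oxonium ion).
After step 3 the species present is an oxonium ion.

oxonium ion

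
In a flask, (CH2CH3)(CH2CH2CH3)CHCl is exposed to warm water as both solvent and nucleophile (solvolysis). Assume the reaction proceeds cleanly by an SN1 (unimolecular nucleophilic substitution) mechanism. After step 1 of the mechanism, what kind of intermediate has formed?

secondary carbocation

Step 1: The C–Cl bond breaks with both electrons going to the chloride; Cl⁻ leaves and a secondary carbocation remains.
After step 1 the species present is a secondary carbocation.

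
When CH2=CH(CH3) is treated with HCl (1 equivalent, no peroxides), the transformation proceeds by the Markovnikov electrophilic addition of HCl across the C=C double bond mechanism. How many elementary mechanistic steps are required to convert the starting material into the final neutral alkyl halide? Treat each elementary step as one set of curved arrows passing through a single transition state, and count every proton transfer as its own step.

Step 1: Protonation of the alkene by HCl: the π bond acts as the nucleophile and picks up H⁺, giving the more stable (Markovnikov) secondary carbocation. The H–Cl bond breaks heterolytically, releasing Cl⁻.
(No 1,2-shift: no single shift to an adjacent carbon would give a more stable cation.)
Step 2: The Cl⁻ anion donates a lone pair to the carbocation, forming the new C–Cl σ-bond and giving the neutral alkyl halide.
Total: 2 elementary steps.

2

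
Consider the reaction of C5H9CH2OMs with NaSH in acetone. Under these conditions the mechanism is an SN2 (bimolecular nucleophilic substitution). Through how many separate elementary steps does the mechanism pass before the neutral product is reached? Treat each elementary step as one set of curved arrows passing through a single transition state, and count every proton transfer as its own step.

Step 1: Backside attack by HS⁻ on the carbon bearing the mesylate: the new C–S bond forms as the C–O bond breaks, with Walden inversion at carbon.
Total: 1 elementary step.

1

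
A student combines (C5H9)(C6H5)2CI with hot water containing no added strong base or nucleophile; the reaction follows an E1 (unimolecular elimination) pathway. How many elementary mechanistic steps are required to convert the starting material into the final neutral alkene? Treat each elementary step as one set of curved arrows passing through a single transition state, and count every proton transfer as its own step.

Step 1: Unassisted departure of I⁻ (taking the C–I bonding pair) generates a tertiary carbocation.
(No 1,2-shift: no single shift to an adjacent carbon would give a more stable cation.)
Step 2: A weak base (a water molecule from the solvent) removes a proton from a carbon adjacent to the cationic centre; the electrons of that C–H bond become the new π(C=C) bond, giving the alkene.
Total: 2 elementary steps.

2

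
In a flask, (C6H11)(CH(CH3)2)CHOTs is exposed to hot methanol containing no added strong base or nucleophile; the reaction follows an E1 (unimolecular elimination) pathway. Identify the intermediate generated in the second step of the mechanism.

tertiary carbocation

Step 1: Rate-determining heterolysis of the C–O bond gives TsO⁻ and a secondary carbocation.
Step 2: A 1,2-hydride shift from the adjacent cyclohexyl carbon moves the positive charge from the secondary centre to an adjacent carbon, generating a more stable tertiary carbocation.
After step 2 the species present is a tertiary carbocation.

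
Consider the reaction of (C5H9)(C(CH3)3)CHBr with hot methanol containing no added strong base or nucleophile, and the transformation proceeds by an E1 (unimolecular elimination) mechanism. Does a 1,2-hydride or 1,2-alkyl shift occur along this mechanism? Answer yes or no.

yes

The first-formed carbocation is secondary.
The adjacent cyclopentyl carbon already bears 2 other carbon substituents and has a hydrogen to migrate; after a 1,2-hydride shift from that carbon the positive charge sits on a tertiary centre.
Tertiary is more stable than secondary, so the shift occurs.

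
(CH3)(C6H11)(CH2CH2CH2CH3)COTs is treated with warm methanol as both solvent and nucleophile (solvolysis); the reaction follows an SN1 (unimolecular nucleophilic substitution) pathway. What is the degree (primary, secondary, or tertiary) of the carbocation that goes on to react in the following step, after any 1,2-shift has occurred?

tertiary

Step 1: The C–O bond breaks with both electrons going to the tosylate; TsO⁻ leaves and a tertiary carbocation remains.
No single 1,2-shift to an adjacent carbon would give a more-substituted cation, so no rearrangement occurs.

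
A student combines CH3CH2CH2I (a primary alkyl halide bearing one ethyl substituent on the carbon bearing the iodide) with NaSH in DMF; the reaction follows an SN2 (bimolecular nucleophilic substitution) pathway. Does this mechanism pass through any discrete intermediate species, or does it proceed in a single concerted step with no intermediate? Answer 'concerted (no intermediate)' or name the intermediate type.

concerted (no intermediate)

HS⁻ attacks the back face of the α-carbon while I⁻ departs with the C–I bonding pair — a single concerted displacement through a pentacoordinate transition state.
All bond changes occur in one transition state; no discrete intermediate is formed.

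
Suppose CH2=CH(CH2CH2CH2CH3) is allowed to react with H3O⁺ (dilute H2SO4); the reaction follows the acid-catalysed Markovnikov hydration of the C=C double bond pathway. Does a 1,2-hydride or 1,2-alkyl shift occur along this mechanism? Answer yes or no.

The first-formed carbocation is secondary.
No single 1,2-shift to an adjacent carbon would produce a more-substituted cation than the one already present, so no rearrangement occurs.

no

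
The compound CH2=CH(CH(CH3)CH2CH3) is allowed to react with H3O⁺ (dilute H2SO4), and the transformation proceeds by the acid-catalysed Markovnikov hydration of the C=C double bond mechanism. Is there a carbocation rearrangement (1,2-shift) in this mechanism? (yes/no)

yes

The first-formed carbocation is secondary.
The adjacent sec-butyl carbon already bears 2 other carbon substituents and has a hydrogen to migrate; after a 1,2-hydride shift from that carbon the positive charge sits on a tertiary centre.
Tertiary is more stable than secondary, so the shift occurs.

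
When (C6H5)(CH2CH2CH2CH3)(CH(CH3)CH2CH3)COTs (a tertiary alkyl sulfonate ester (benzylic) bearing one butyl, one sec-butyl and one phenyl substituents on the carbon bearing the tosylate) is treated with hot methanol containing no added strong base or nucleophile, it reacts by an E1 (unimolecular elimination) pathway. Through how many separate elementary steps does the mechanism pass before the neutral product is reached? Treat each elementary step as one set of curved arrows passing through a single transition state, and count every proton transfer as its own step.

Step 1: The C–O bond breaks with both electrons going to the tosylate; TsO⁻ leaves and a tertiary carbocation remains.
(No 1,2-shift: no single shift to an adjacent carbon would give a more stable cation.)
Step 2: A weak base (a methanol molecule from the solvent) removes a proton from a carbon adjacent to the cationic centre; the electrons of that C–H bond become the new π(C=C) bond, giving the alkene.
Total: 2 elementary steps.

2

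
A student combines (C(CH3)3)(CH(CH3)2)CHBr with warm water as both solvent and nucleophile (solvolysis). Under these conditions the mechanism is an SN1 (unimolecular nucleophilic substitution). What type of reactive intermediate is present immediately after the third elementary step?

oxonium ion

Step 1: Rate-determining heterolysis of the C–Br bond gives Br⁻ and a secondary carbocation.
Step 2: A hydride (H with its bonding pair) migrates from the adjacent isopropyl carbon to the cationic centre — a 1,2-hydride shift — upgrading the secondary cation to a tertiary one.
Step 3: A lone pair on the oxygen of H2O attacks the carbocation, forming a new C–O σ-bond and an oxonium ion.
After step 3 the species present is an oxonium ion.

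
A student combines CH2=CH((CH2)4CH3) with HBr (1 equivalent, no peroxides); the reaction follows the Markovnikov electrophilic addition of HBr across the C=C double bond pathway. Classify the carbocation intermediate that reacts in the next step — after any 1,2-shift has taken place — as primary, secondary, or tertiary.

secondary

Step 1: Electrophilic addition begins with the π(C=C) electrons forming a bond to the proton of HBr. Following Markovnikov's rule, the resulting cation is secondary. The H–Br bond breaks heterolytically, releasing Br⁻.
No single 1,2-shift to an adjacent carbon would give a more-substituted cation, so no rearrangement occurs.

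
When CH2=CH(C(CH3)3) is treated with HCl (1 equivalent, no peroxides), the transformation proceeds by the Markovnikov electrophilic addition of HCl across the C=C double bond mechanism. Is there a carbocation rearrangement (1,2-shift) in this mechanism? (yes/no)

The first-formed carbocation is secondary.
The adjacent tert-butyl carbon has no hydrogen but bears methyl groups; migration of one methyl with its bonding pair (a 1,2-methyl shift) places the charge on a tertiary centre.
Tertiary is more stable than secondary, so the shift occurs.

yes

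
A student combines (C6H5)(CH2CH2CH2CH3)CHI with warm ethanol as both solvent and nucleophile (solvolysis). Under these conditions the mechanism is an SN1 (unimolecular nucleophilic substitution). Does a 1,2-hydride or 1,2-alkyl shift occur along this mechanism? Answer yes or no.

no

The first-formed carbocation is secondary.
No single 1,2-shift to an adjacent carbon would produce a more-substituted cation than the one already present, so no rearrangement occurs.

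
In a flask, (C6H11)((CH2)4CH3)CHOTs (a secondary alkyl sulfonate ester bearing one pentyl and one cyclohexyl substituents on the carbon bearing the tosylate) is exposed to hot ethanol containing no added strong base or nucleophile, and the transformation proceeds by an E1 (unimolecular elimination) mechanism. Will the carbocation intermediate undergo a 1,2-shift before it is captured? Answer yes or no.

The first-formed carbocation is secondary.
The adjacent cyclohexyl carbon already bears 2 other carbon substituents and has a hydrogen to migrate; after a 1,2-hydride shift from that carbon the positive charge sits on a tertiary centre.
Tertiary is more stable than secondary, so the shift occurs.

yes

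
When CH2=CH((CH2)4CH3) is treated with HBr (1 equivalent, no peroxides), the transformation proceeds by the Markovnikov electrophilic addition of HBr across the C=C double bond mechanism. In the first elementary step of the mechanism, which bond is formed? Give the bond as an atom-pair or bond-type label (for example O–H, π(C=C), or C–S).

Step 1: The π electrons of the C=C bond attack a proton of HBr; Markovnikov addition places the new C–H on the less-substituted alkene carbon, so the positive charge ends up on the more-substituted carbon — a secondary carbocation. The H–Br bond breaks heterolytically, releasing Br⁻.
The bond formed in this step is the C–H bond.

C–H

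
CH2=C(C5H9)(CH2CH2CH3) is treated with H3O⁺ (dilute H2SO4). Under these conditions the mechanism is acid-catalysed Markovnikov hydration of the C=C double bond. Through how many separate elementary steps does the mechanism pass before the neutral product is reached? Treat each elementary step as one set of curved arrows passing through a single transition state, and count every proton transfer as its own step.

3

Step 1: Protonation of the alkene by H3O⁺: the π bond acts as the nucleophile and picks up H⁺, giving the more stable (Markovnikov) tertiary carbocation. H2O is released.
(No 1,2-shift: no single shift to an adjacent carbon would give a more stable cation.)
Step 2: A lone pair on the oxygen of H2O attacks the carbocation, forming a C–O bond and an oxonium ion (a protonated alcohol).
Step 3: Proton transfer from the O–H of the oxonium ion to H2O completes the catalytic cycle and yields the alcohol.
Total: 3 elementary steps.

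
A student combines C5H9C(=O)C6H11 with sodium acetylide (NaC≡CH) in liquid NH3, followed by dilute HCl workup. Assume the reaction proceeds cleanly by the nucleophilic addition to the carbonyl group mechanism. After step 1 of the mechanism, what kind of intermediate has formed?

tetrahedral alkoxide intermediate

Step 1: Nucleophilic addition: HC≡C⁻ adds to the carbonyl carbon, pushing the π(C=O) electron pair onto oxygen and giving a tetrahedral alkoxide.
After step 1 the species present is a tetrahedral alkoxide intermediate.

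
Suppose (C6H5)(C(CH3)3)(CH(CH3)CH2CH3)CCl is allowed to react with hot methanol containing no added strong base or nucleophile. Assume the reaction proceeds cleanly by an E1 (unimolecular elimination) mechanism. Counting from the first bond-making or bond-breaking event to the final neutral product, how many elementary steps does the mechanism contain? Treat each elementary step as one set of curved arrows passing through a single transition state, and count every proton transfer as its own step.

2

Step 1: The C–Cl bond breaks with both electrons going to the chloride; Cl⁻ leaves and a tertiary carbocation remains.
(No 1,2-shift: no single shift to an adjacent carbon would give a more stable cation.)
Step 2: A methanol molecule (solvent) deprotonates a β-carbon; as the C–H bond breaks, those electrons form the new alkene π bond.
Total: 2 elementary steps.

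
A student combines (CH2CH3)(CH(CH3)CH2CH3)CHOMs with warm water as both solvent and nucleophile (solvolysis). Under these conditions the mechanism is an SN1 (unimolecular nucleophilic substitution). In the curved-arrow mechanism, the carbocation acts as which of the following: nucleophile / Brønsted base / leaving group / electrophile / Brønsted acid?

Step 3: A lone pair on the oxygen of H2O attacks the carbocation, forming a new C–O σ-bond and an oxonium ion.
The carbocation accepts an electron pair into an empty or π* orbital — it is the electrophile.

electrophile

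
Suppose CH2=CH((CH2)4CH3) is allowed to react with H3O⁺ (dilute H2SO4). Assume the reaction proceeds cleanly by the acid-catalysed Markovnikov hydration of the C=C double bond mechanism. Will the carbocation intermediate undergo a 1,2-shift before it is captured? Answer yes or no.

The first-formed carbocation is secondary.
No single 1,2-shift to an adjacent carbon would produce a more-substituted cation than the one already present, so no rearrangement occurs.

no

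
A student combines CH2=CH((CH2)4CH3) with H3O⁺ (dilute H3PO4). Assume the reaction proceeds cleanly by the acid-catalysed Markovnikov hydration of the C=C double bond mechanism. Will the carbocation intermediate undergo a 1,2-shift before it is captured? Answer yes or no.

no

The first-formed carbocation is secondary.
No single 1,2-shift to an adjacent carbon would produce a more-substituted cation than the one already present, so no rearrangement occurs.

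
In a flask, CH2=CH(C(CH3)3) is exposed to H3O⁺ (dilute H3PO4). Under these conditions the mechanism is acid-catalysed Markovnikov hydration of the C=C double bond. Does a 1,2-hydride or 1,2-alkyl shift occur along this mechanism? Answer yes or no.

yes

The first-formed carbocation is secondary.
The adjacent tert-butyl carbon has no hydrogen but bears methyl groups; migration of one methyl with its bonding pair (a 1,2-methyl shift) places the charge on a tertiary centre.
Tertiary is more stable than secondary, so the shift occurs.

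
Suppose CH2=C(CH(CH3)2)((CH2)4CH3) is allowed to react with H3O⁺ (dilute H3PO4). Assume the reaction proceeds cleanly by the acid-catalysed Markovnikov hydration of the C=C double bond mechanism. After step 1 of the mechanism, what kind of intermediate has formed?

tertiary carbocation

Step 1: Electrophilic addition begins with the π(C=C) electrons forming a bond to the proton of H3O⁺. Following Markovnikov's rule, the resulting cation is tertiary. H2O is released.
After step 1 the species present is a tertiary carbocation.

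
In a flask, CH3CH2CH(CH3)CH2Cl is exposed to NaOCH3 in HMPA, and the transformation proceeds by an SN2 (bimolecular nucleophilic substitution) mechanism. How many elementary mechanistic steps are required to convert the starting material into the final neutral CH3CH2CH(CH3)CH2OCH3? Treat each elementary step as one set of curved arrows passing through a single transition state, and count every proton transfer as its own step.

Step 1: Backside attack by CH3O⁻ on the carbon bearing the chloride: the new C–O bond forms as the C–Cl bond breaks, with Walden inversion at carbon.
Total: 1 elementary step.

1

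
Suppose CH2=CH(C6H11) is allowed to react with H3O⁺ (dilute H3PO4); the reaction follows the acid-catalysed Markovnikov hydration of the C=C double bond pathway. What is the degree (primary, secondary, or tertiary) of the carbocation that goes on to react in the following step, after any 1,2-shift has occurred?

tertiary

Step 1: Protonation of the alkene by H3O⁺: the π bond acts as the nucleophile and picks up H⁺, giving the more stable (Markovnikov) secondary carbocation. H2O is released.
Step 2: A hydride (H with its bonding pair) migrates from the adjacent cyclohexyl carbon to the cationic centre — a 1,2-hydride shift — upgrading the secondary cation to a tertiary one.
The cation rearranges from secondary to tertiary via a 1,2-hydride shift from the adjacent cyclohexyl carbon; the tertiary cation is what reacts next.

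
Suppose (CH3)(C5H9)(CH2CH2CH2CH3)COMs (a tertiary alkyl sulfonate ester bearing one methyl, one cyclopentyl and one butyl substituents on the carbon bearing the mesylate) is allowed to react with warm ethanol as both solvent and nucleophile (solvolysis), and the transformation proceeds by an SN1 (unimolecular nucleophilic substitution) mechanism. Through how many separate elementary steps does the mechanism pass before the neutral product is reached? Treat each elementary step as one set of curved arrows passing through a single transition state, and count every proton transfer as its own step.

Step 1: Ionisation: the C–O σ-bond cleaves heterolytically; both bonding electrons depart with MsO⁻, leaving a tertiary carbocation at the α-carbon.
(No 1,2-shift: no single shift to an adjacent carbon would give a more stable cation.)
Step 2: Nucleophilic capture: the oxygen of CH3CH2OH bonds to the cationic carbon, producing an oxonium-ion intermediate.
Step 3: A second solvent molecule removes the proton on oxygen, giving the neutral ether product.
Total: 3 elementary steps.

3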